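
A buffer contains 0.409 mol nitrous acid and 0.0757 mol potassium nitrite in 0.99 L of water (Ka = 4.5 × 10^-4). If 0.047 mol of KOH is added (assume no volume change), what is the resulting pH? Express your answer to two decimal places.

OH- converts HNO2 to NO2-: HNO2 → 0.362 mol, NO2- → 0.123 mol.
pKa = −log(4.5 × 10^-4) = 3.347
Henderson–Hasselbalch with mole ratio 0.123/0.362: pH = 3.347 + (-0.469)

pH = 2.88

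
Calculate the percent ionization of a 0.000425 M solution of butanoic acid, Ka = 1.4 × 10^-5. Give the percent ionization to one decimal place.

CH3(CH2)2COOH ⇌ CH3(CH2)2COO- + H+; let x = [H+] at equilibrium.
Ka = x²/(C₀ − x); solving the quadratic gives x = 7.05 × 10^-5 M.
% ionization = x/C₀ × 100% = 7.05 × 10^-5/0.000425 × 100% = 16.6%

16.6%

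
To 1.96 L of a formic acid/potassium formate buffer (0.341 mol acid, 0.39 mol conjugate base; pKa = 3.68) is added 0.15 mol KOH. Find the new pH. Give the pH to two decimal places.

OH- converts HCOOH to HCOO-: HCOOH → 0.191 mol, HCOO- → 0.54 mol.
pH = pKa + log(n_HCOO-/n_HCOOH) = 3.68 + log(0.54/0.191) = 3.68 + (+0.451)

pH = 4.13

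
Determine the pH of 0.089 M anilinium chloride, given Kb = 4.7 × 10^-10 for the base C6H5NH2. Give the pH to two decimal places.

pH = 2.86

C6H5NH3+ is the conjugate acid of the weak base C6H5NH2.
Ka = Kw/Kb = 1.0×10^-14 / 4.7 × 10^-10 = 2.13 × 10^-5
Let x = [H+] at equilibrium. Ka = x²/(0.089 − x).
Since Ka ≪ C₀, x ≈ √(Ka·C₀) = 1.38 × 10^-3 M.
pH = −log[H+] = −log(1.38 × 10^-3) = 2.86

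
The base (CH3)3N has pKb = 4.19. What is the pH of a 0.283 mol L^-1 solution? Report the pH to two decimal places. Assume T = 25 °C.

pH = 11.63

(CH3)3N + H2O ⇌ (CH3)3NH+ + OH-
Kb = 10^(−4.19) = 6.46 × 10^-5
From the ICE table, Kb = [OH-]²/(0.283 − [OH-]) = 6.46 × 10^-5.
Neglecting [OH-] in the denominator: [OH-] = √(6.46 × 10^-5 × 0.283) = 4.28 × 10^-3 M
Check: 1.5% ionized — well under 5%, approximation valid.
pOH = 2.37, so pH = 14.00 − pOH = 11.63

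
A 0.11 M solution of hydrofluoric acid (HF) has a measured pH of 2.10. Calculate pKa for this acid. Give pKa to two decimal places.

pKa = 3.21

[H+] = 10^(-2.10) = 7.94 × 10^-3 M
At equilibrium [HA] = 0.11 − 7.94 × 10^-3 = 1.02 × 10^-1 M
Ka = [H+][A-]/[HA] = (7.94 × 10^-3)² / 1.02 × 10^-1 = 6.18 × 10^-4
pKa = -log(6.18 × 10^-4) = 3.21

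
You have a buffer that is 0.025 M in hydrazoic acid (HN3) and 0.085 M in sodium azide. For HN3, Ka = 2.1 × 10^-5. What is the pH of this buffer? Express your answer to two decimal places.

pKa = −log(2.1 × 10^-5) = 4.678
Using pH = pKa + log([base]/[acid]) with [base]/[acid] = 0.085/0.025:
pH = 4.678 + (+0.531) = 5.21

pH = 5.21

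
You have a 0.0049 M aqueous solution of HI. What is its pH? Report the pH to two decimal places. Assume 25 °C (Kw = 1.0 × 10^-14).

HI is a strong acid and dissociates completely, so [H+] = 0.0049 M.
pH = -log(0.0049) = 2.31

pH = 2.31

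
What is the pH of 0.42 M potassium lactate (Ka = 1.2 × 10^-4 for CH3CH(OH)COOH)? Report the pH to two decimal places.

pH = 8.77

CH3CH(OH)COO- is the conjugate base of the weak acid CH3CH(OH)COOH.
Kb = Kw/Ka = 1.0×10^-14 / 1.2 × 10^-4 = 8.33 × 10^-11
From the ICE table, Kb = [OH-]²/(0.42 − [OH-]) = 8.33 × 10^-11.
Assume [OH-] ≪ 0.42: [OH-] ≈ √(8.33 × 10^-11 × 0.42) = 5.91 × 10^-6 M
pOH = 5.23, so pH = 14.00 − pOH = 8.77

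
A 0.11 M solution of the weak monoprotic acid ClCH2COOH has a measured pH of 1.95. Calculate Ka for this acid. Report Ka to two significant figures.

Ka = 1.3 × 10^-3

[H+] = 10^(-1.95) = 1.12 × 10^-2 M
At equilibrium [HA] = 0.11 − 1.12 × 10^-2 = 9.88 × 10^-2 M
Ka = [H+][A-]/[HA] = (1.12 × 10^-2)² / 9.88 × 10^-2 = 1.3 × 10^-3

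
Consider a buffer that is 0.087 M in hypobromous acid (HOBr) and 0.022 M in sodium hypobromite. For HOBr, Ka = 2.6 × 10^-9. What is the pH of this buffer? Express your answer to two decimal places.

pKa = −log(2.6 × 10^-9) = 8.585
pH = pKa + log([A⁻]/[HA]) = 8.585 + log(0.022/0.087)
pH = 8.585 + (-0.597) = 7.99

pH = 7.99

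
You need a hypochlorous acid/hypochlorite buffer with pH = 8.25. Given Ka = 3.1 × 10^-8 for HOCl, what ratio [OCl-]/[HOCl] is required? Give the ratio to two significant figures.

ratio = 5.5

pKa = -log(3.1 × 10^-8) = 7.509
pH = pKa + log(r) ⇒ log(r) = 8.25 − 7.509 = +0.741
r = [OCl-]/[HOCl] = 10^(+0.741) = 5.51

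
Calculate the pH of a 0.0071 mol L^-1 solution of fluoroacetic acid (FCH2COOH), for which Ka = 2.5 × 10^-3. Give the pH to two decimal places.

FCH2COOH ⇌ FCH2COO- + H+
Ka = [H+]²/(0.0071 − [H+]) = 2.5 × 10^-3
The 5% rule fails; solving [H+]² + Ka·[H+] − Ka·C₀ = 0 exactly:
[H+] = [−0.0025 + √(0.0025² + 7.1e-05)]/2 = 3.14 × 10^-3 M
pH = −log(3.14 × 10^-3) = 2.50

pH = 2.50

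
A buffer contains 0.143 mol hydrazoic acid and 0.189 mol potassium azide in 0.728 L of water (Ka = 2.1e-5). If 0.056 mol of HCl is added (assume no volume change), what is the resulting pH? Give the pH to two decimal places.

After neutralization: n(HN3) = 0.199 mol, n(N3-) = 0.133 mol.
pKa = −log(2.1 × 10^-5) = 4.678
pH = pKa + log([A⁻]/[HA]) = 4.678 + log(0.133/0.199) = 4.678 -0.175

pH = 4.50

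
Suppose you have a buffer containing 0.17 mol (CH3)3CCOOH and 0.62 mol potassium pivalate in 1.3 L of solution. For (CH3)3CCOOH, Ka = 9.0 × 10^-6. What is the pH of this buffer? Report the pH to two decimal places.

pH = 5.61

pKa = −log(9.0 × 10^-6) = 5.046
Using pH = pKa + log([base]/[acid]) with [base]/[acid] = 0.62/0.17:
pH = 5.046 + (+0.562) = 5.61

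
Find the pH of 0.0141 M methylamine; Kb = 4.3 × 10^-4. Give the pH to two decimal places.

CH3NH2 + H2O ⇌ CH3NH3+ + OH-
From the ICE table, Kb = [OH-]²/(0.0141 − [OH-]) = 4.3 × 10^-4.
The 5% rule fails; solving [OH-]² + Kb·[OH-] − Kb·C₀ = 0 exactly:
[OH-] = (−Kb + √(Kb² + 4·Kb·C₀))/2 = 2.26 × 10^-3 M
pOH = −log(2.26 × 10^-3) = 2.65; pH = 14.00 − 2.65 = 11.35

pH = 11.35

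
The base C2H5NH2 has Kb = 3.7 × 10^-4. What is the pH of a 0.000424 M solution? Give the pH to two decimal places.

C2H5NH2 + H2O ⇌ C2H5NH3+ + OH-
Kb = x²/(0.000424 − x) = 3.7 × 10^-4
Here C₀/Kb ≈ 1.15, so the small-x approximation fails. Use the quadratic:
x = (−Kb + √(Kb² + 4·Kb·C₀))/2 = 2.52 × 10^-4 M
pOH = −log(2.52 × 10^-4) = 3.60; pH = 14.00 − 3.60 = 10.40

pH = 10.40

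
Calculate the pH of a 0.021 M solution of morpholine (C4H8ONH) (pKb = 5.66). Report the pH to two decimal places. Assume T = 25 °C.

C4H8ONH + H2O ⇌ C4H8ONH2+ + OH-
Kb = 10^(−5.66) = 2.19 × 10^-6
From the ICE table, Kb = [OH-]²/(0.021 − [OH-]) = 2.19 × 10^-6.
Assume [OH-] ≪ 0.021: [OH-] ≈ √(2.19 × 10^-6 × 0.021) = 2.14 × 10^-4 M
Check: 1% ionized — well under 5%, approximation valid.
pOH = 3.67, so pH = 14.00 − pOH = 10.33

pH = 10.33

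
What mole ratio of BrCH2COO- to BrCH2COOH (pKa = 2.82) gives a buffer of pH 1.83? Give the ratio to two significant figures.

pH = pKa + log(r) ⇒ log(r) = 1.83 − 2.82 = -0.99
r = [BrCH2COO-]/[BrCH2COOH] = 10^(-0.99) = 0.102

ratio = 0.10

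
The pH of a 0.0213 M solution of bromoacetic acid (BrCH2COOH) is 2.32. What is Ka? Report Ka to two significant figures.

Ka = 1.4 × 10^-3

[H+] = 10^(-2.32) = 4.79 × 10^-3 M
At equilibrium [HA] = 0.0213 − 4.79 × 10^-3 = 1.65 × 10^-2 M
Ka = [H+][A-]/[HA] = (4.79 × 10^-3)² / 1.65 × 10^-2 = 1.4 × 10^-3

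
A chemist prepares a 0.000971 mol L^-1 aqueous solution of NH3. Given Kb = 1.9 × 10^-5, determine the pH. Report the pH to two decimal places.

pH = 10.10

NH3 + H2O ⇌ NH4+ + OH-
Kb = [OH-]²/(0.000971 − [OH-]) = 1.9 × 10^-5
Here C₀/Kb ≈ 51.1, so the small-[OH-] approximation fails. Use the quadratic:
[OH-] = (−Kb + √(Kb² + 4·Kb·C₀))/2 = 1.27 × 10^-4 M
pOH = −log(1.27 × 10^-4) = 3.90; pH = 14.00 − 3.90 = 10.10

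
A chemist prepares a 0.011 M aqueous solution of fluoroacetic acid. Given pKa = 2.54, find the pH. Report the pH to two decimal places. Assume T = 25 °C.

pH = 2.36

FCH2COOH ⇌ FCH2COO- + H+
Ka = 10^(−2.54) = 2.88 × 10^-3
Let x = [H+] at equilibrium. Ka = x²/(0.011 − x).
The 5% rule fails; solving x² + Ka·x − Ka·C₀ = 0 exactly:
x = [−0.00288 + √(0.00288² + 0.000127)]/2 = 4.37 × 10^-3 M
pH = −log(4.37 × 10^-3) = 2.36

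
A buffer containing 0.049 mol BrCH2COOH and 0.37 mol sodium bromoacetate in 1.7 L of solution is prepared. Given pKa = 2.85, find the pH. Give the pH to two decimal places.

pH = 3.73

Using pH = pKa + log([base]/[acid]) with [base]/[acid] = 0.37/0.049:
pH = 2.85 + (+0.878) = 3.73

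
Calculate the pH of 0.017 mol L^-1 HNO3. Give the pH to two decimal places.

pH = 1.77

HNO3 is a strong acid and dissociates completely, so [H+] = 0.017 M.
pH = -log(0.017) = 1.77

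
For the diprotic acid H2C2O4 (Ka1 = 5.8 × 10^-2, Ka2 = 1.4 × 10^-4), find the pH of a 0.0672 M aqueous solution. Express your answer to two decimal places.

Since Ka1 ≫ Ka2, the first ionization dominates [H+].
Ka1 = x²/(0.0672 − x) = 5.8 × 10^-2
Solving the quadratic: x = (−Ka1 + √(Ka1² + 4·Ka1·C₀))/2 = 3.98 × 10^-2 M
pH = −log(3.98 × 10^-2) = 1.40

pH = 1.40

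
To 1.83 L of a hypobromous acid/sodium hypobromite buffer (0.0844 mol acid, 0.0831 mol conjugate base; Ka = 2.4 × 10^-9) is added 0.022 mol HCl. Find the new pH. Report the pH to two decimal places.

pH = 8.38

Added H+ converts OBr- to HOBr: HOBr → 0.106 mol, OBr- → 0.0611 mol.
pKa = −log(2.4 × 10^-9) = 8.620
pH = pKa + log(n_OBr-/n_HOBr) = 8.620 + log(0.0611/0.106) = 8.620 + (-0.239)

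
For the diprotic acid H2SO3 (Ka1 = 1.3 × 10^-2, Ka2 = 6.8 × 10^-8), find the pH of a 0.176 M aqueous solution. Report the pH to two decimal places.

Ka1 ≫ Ka2, so treat the first dissociation as the only significant source of H+.
Ka1 = x²/(0.176 − x) = 1.3 × 10^-2
Solving the quadratic: x = (−Ka1 + √(Ka1² + 4·Ka1·C₀))/2 = 4.18 × 10^-2 M
pH = −log(4.18 × 10^-2) = 1.38

pH = 1.38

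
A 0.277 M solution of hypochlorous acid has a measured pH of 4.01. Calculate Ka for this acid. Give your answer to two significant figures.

Ka = 3.4 × 10^-8

[H+] = 10^(-4.01) = 9.77 × 10^-5 M
At equilibrium [HA] = 0.277 − 9.77 × 10^-5 = 2.77 × 10^-1 M
Ka = [H+][A-]/[HA] = (9.77 × 10^-5)² / 2.77 × 10^-1 = 3.4 × 10^-8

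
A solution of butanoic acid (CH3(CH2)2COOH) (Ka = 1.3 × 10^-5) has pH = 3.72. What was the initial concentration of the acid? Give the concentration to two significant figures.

C₀ = 3.0 × 10^-3 M

[H+] = 10^(-3.72) = 1.91 × 10^-4 M = x
Ka = x²/(C₀ − x) ⇒ C₀ = x + x²/Ka
C₀ = 1.91 × 10^-4 + (1.91 × 10^-4)²/(1.3 × 10^-5) = 3.00 × 10^-3 M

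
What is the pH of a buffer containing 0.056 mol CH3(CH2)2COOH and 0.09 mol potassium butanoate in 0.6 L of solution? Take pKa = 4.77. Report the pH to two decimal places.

Henderson–Hasselbalch: pH = pKa + log([CH3(CH2)2COO-]/[CH3(CH2)2COOH]) = 4.77 + log(0.09/0.056)
pH = 4.77 + (+0.206) = 4.98

pH = 4.98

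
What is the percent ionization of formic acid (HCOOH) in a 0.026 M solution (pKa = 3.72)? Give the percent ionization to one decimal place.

HCOOH ⇌ HCOO- + H+; let x = [H+] at equilibrium.
Ka = 10^(−3.72) = 1.91 × 10^-4
Solve x² + 0.000191x − 4.97e-06 = 0 → x = 2.13 × 10^-3 M
Fraction ionized = 2.13 × 10^-3 / 0.026 = 0.0819 → 8.2%

8.2%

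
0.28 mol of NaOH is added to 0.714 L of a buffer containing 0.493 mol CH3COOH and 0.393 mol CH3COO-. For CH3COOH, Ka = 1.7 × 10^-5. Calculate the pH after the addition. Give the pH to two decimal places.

After neutralization: n(CH3COOH) = 0.213 mol, n(CH3COO-) = 0.673 mol.
pKa = −log(1.7 × 10^-5) = 4.770
Henderson–Hasselbalch with mole ratio 0.673/0.213: pH = 4.770 + (+0.500)

pH = 5.27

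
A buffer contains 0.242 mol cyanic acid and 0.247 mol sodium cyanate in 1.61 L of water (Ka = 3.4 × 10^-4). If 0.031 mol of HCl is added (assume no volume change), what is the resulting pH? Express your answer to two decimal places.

pH = 3.37

Added H+ converts OCN- to HOCN: HOCN → 0.273 mol, OCN- → 0.216 mol.
pKa = −log(3.4 × 10^-4) = 3.469
Henderson–Hasselbalch with mole ratio 0.216/0.273: pH = 3.469 + (-0.102)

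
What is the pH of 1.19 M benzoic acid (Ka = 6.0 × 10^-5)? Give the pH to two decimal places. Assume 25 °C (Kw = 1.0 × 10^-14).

pH = 2.07

C6H5COOH ⇌ C6H5COO- + H+
From the ICE table, Ka = [H+]²/(1.19 − [H+]) = 6.0 × 10^-5.
Assume [H+] ≪ 1.19: [H+] ≈ √(6.0 × 10^-5 × 1.19) = 8.45 × 10^-3 M
Check: 0.71% ionized — well under 5%, approximation valid.
pH = −log[H+] = −log(8.45 × 10^-3) = 2.07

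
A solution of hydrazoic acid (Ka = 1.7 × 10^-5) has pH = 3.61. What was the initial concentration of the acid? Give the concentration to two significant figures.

C₀ = 3.8 × 10^-3 M

[H+] = 10^(-3.61) = 2.45 × 10^-4 M = x
Ka = x²/(C₀ − x) ⇒ C₀ = x + x²/Ka
C₀ = 2.45 × 10^-4 + (2.45 × 10^-4)²/(1.7 × 10^-5) = 3.78 × 10^-3 M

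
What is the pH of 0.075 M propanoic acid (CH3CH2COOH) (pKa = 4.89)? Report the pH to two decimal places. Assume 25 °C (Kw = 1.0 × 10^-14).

pH = 3.01

CH3CH2COOH ⇌ CH3CH2COO- + H+
Ka = 10^(−4.89) = 1.29 × 10^-5
From the ICE table, Ka = [H+]²/(0.075 − [H+]) = 1.29 × 10^-5.
Since Ka ≪ C₀, [H+] ≈ √(Ka·C₀) = 9.84 × 10^-4 M.
pH = −log(9.84 × 10^-4) = 3.01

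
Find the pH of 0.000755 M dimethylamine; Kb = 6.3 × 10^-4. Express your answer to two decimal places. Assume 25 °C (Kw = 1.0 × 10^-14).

(CH3)2NH + H2O ⇌ (CH3)2NH2+ + OH-
From the ICE table, Kb = [OH-]²/(0.000755 − [OH-]) = 6.3 × 10^-4.
[OH-] is not negligible relative to C₀; solve [OH-]² + 0.00063·[OH-] − 4.76e-07 = 0.
[OH-] = [−0.00063 + √(0.00063² + 1.9e-06)]/2 = 4.43 × 10^-4 M
pOH = 3.35, so pH = 14.00 − pOH = 10.65

pH = 10.65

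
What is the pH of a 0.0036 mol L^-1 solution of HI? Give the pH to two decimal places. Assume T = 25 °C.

HI is a strong acid and dissociates completely, so [H+] = 0.0036 M.
pH = -log(0.0036) = 2.44

pH = 2.44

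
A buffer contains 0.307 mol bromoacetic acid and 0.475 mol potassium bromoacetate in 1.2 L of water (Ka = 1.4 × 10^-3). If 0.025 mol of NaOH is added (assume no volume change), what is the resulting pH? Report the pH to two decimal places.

OH- converts BrCH2COOH to BrCH2COO-: BrCH2COOH → 0.282 mol, BrCH2COO- → 0.5 mol.
pKa = −log(1.4 × 10^-3) = 2.854
pH = pKa + log([A⁻]/[HA]) = 2.854 + log(0.5/0.282) = 2.854 +0.249

pH = 3.10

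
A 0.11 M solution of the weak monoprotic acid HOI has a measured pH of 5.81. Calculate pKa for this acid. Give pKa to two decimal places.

[H+] = 10^(-5.81) = 1.55 × 10^-6 M
At equilibrium [HA] = 0.11 − 1.55 × 10^-6 = 1.10 × 10^-1 M
Ka = [H+][A-]/[HA] = (1.55 × 10^-6)² / 1.10 × 10^-1 = 2.18 × 10^-11
pKa = -log(2.18 × 10^-11) = 10.66

pKa = 10.66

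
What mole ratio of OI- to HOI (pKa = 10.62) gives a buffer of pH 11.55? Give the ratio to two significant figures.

pH = pKa + log(r) ⇒ log(r) = 11.55 − 10.62 = +0.93
r = [OI-]/[HOI] = 10^(+0.93) = 8.51

ratio = 8.5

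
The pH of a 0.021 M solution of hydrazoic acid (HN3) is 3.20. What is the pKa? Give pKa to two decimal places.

pKa = 4.71

[H+] = 10^(-3.20) = 6.31 × 10^-4 M
At equilibrium [HA] = 0.021 − 6.31 × 10^-4 = 2.04 × 10^-2 M
Ka = [H+][A-]/[HA] = (6.31 × 10^-4)² / 2.04 × 10^-2 = 1.95 × 10^-5
pKa = -log(1.95 × 10^-5) = 4.71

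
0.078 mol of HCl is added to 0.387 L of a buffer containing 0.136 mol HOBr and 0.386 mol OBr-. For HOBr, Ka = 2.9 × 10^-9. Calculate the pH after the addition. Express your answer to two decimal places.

Added H+ converts OBr- to HOBr: HOBr → 0.214 mol, OBr- → 0.308 mol.
pKa = −log(2.9 × 10^-9) = 8.538
pH = pKa + log(n_OBr-/n_HOBr) = 8.538 + log(0.308/0.214) = 8.538 + (+0.158)

pH = 8.70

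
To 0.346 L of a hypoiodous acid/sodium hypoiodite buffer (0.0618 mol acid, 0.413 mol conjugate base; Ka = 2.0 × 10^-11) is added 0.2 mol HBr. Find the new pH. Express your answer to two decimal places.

Added H+ converts OI- to HOI: HOI → 0.262 mol, OI- → 0.213 mol.
pKa = −log(2.0 × 10^-11) = 10.699
pH = pKa + log([A⁻]/[HA]) = 10.699 + log(0.213/0.262) = 10.699 -0.090

pH = 10.61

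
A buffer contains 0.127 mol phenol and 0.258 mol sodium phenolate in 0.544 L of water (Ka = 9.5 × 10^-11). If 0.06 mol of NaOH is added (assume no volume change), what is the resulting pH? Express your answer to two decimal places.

pH = 10.70

OH- converts C6H5OH to C6H5O-: C6H5OH → 0.067 mol, C6H5O- → 0.318 mol.
pKa = −log(9.5 × 10^-11) = 10.022
pH = pKa + log([A⁻]/[HA]) = 10.022 + log(0.318/0.067) = 10.022 +0.676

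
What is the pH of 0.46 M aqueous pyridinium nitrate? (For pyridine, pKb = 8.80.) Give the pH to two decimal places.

pH = 2.77

C5H5NH+ is the conjugate acid of the weak base C5H5N.
Kb = 10^(−8.80) = 1.58 × 10^-9
Ka = Kw/Kb = 1.0×10^-14 / 1.58 × 10^-9 = 6.33 × 10^-6
Ka = [H+]²/(0.46 − [H+]) = 6.33 × 10^-6
Assume [H+] ≪ 0.46: [H+] ≈ √(6.33 × 10^-6 × 0.46) = 1.71 × 10^-3 M
([H+]/C₀ = 0.37% < 5%, so the approximation holds.)
pH = −log(1.71 × 10^-3) = 2.77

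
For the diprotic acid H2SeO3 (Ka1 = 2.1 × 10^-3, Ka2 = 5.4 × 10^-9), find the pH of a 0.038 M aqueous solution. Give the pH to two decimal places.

pH = 2.10

Ka1 ≫ Ka2, so treat the first dissociation as the only significant source of H+.
Ka1 = x²/(0.038 − x) = 2.1 × 10^-3
Solving the quadratic: x = (−Ka1 + √(Ka1² + 4·Ka1·C₀))/2 = 7.94 × 10^-3 M
pH = −log(7.94 × 10^-3) = 2.10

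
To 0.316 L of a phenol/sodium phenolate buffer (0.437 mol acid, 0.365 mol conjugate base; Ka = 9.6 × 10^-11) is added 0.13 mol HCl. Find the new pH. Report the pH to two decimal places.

After neutralization: n(C6H5OH) = 0.567 mol, n(C6H5O-) = 0.235 mol.
pKa = −log(9.6 × 10^-11) = 10.018
Henderson–Hasselbalch with mole ratio 0.235/0.567: pH = 10.018 + (-0.383)

pH = 9.64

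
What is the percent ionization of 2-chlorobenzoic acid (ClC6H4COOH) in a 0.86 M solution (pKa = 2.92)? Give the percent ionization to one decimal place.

3.7%

ClC6H4COOH ⇌ ClC6H4COO- + H+; let x = [H+] at equilibrium.
Ka = 10^(−2.92) = 1.20 × 10^-3
x ≈ √(Ka·C₀) = √(1.20 × 10^-3 × 0.86) = 3.21 × 10^-2 M
% ionization = x/C₀ × 100% = 3.21 × 10^-2/0.86 × 100% = 3.7%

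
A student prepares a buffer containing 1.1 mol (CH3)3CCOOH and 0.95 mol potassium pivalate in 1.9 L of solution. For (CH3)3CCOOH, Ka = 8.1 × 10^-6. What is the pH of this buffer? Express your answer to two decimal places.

pKa = −log(8.1 × 10^-6) = 5.092
Using pH = pKa + log([base]/[acid]) with [base]/[acid] = 0.95/1.1:
pH = 5.092 + (-0.064) = 5.03

pH = 5.03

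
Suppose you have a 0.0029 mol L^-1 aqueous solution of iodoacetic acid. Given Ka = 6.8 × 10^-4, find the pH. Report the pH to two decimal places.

pH = 2.96

ICH2COOH ⇌ ICH2COO- + H+
From the ICE table, Ka = x²/(0.0029 − x) = 6.8 × 10^-4.
x is not negligible relative to C₀; solve x² + 0.00068·x − 1.97e-06 = 0.
x = (−Ka + √(Ka² + 4·Ka·C₀))/2 = 1.10 × 10^-3 M
pH = −log[H+] = −log(1.10 × 10^-3) = 2.96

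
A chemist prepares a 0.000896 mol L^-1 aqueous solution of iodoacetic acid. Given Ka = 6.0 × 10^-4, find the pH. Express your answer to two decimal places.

ICH2COOH ⇌ ICH2COO- + H+
Ka = [H+]²/(0.000896 − [H+]) = 6.0 × 10^-4
The 5% rule fails; solving [H+]² + Ka·[H+] − Ka·C₀ = 0 exactly:
[H+] = [−0.0006 + √(0.0006² + 2.15e-06)]/2 = 4.92 × 10^-4 M
pH = −log[H+] = −log(4.92 × 10^-4) = 3.31

pH = 3.31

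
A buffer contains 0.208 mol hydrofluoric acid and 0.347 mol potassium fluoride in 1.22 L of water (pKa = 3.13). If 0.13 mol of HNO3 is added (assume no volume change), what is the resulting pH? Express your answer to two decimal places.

After neutralization: n(HF) = 0.338 mol, n(F-) = 0.217 mol.
Henderson–Hasselbalch with mole ratio 0.217/0.338: pH = 3.13 + (-0.192)

pH = 2.94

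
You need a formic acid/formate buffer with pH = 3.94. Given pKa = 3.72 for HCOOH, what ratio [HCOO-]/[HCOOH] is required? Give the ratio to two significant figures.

ratio = 1.7

pH = pKa + log(r) ⇒ log(r) = 3.94 − 3.72 = +0.22
r = [HCOO-]/[HCOOH] = 10^(+0.22) = 1.66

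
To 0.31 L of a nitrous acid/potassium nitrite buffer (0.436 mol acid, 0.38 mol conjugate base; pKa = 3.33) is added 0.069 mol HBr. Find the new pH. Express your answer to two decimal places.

pH = 3.12

Added H+ converts NO2- to HNO2: HNO2 → 0.505 mol, NO2- → 0.311 mol.
Henderson–Hasselbalch with mole ratio 0.311/0.505: pH = 3.33 + (-0.211)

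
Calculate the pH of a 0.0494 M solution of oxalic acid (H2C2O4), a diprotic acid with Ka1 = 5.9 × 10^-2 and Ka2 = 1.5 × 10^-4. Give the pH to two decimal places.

Since Ka1 ≫ Ka2, the first ionization dominates [H+].
Ka1 = x²/(0.0494 − x) = 5.9 × 10^-2
Solving the quadratic: x = (−Ka1 + √(Ka1² + 4·Ka1·C₀))/2 = 3.20 × 10^-2 M
pH = −log(3.20 × 10^-2) = 1.49

pH = 1.49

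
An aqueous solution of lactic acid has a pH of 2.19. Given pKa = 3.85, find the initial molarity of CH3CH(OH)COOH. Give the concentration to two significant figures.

C₀ = 3.0 × 10^-1 M

[H+] = 10^(-2.19) = 6.46 × 10^-3 M = x
Ka = 10^(−3.85) = 1.41 × 10^-4
Ka = x²/(C₀ − x) ⇒ C₀ = x + x²/Ka
C₀ = 6.46 × 10^-3 + (6.46 × 10^-3)²/(1.41 × 10^-4) = 3.02 × 10^-1 M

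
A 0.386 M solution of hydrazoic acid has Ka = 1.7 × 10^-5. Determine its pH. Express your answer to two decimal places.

HN3 ⇌ N3- + H+
Let x = [H+] at equilibrium. Ka = x²/(0.386 − x).
Neglecting x in the denominator: x = √(1.7 × 10^-5 × 0.386) = 2.56 × 10^-3 M
pH = −log[H+] = −log(2.56 × 10^-3) = 2.59

pH = 2.59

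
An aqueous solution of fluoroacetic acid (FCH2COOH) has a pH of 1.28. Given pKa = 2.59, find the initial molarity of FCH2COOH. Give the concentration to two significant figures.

C₀ = 1.1 M

[H+] = 10^(-1.28) = 5.25 × 10^-2 M = x
Ka = 10^(−2.59) = 2.57 × 10^-3
Ka = x²/(C₀ − x) ⇒ C₀ = x + x²/Ka
C₀ = 5.25 × 10^-2 + (5.25 × 10^-2)²/(2.57 × 10^-3) = 1.12 M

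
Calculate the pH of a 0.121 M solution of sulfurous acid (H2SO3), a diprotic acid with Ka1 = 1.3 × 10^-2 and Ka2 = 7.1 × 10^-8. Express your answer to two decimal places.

pH = 1.47

Ka1 ≫ Ka2, so treat the first dissociation as the only significant source of H+.
Ka1 = x²/(0.121 − x) = 1.3 × 10^-2
Solving the quadratic: x = (−Ka1 + √(Ka1² + 4·Ka1·C₀))/2 = 3.37 × 10^-2 M
pH = −log(3.37 × 10^-2) = 1.47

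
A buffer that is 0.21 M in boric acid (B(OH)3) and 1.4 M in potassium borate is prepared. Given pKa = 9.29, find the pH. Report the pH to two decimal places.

pH = pKa + log([A⁻]/[HA]) = 9.29 + log(1.4/0.21)
pH = 9.29 + (+0.824) = 10.11

pH = 10.11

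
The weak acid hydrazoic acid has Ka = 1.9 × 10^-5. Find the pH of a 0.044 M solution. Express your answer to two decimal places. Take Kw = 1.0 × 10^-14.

pH = 3.04

HN3 ⇌ N3- + H+
Ka = x²/(0.044 − x) = 1.9 × 10^-5
Neglecting x in the denominator: x = √(1.9 × 10^-5 × 0.044) = 9.14 × 10^-4 M
Check: 2.1% ionized — well under 5%, approximation valid.
pH = −log[H+] = −log(9.14 × 10^-4) = 3.04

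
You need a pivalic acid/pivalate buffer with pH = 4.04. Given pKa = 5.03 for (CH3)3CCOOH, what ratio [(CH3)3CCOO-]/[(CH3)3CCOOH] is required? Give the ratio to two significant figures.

ratio = 0.10

pH = pKa + log(r) ⇒ log(r) = 4.04 − 5.03 = -0.99
r = [(CH3)3CCOO-]/[(CH3)3CCOOH] = 10^(-0.99) = 0.102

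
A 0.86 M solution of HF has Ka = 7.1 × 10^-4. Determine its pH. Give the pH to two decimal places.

HF ⇌ F- + H+
Ka = x²/(0.86 − x) = 7.1 × 10^-4
Assume x ≪ 0.86: x ≈ √(7.1 × 10^-4 × 0.86) = 2.47 × 10^-2 M
pH = −log(2.47 × 10^-2) = 1.61

pH = 1.61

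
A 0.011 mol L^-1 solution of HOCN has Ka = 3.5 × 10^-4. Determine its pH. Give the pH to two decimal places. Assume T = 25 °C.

HOCN ⇌ OCN- + H+
From the ICE table, Ka = [H+]²/(0.011 − [H+]) = 3.5 × 10^-4.
[H+] is not negligible relative to C₀; solve [H+]² + 0.00035·[H+] − 3.85e-06 = 0.
[H+] = (−Ka + √(Ka² + 4·Ka·C₀))/2 = 1.79 × 10^-3 M
pH = −log(1.79 × 10^-3) = 2.75

pH = 2.75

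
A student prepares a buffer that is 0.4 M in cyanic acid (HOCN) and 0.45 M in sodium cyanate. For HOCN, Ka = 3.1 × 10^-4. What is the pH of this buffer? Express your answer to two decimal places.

pKa = −log(3.1 × 10^-4) = 3.509
pH = pKa + log([A⁻]/[HA]) = 3.509 + log(0.45/0.4)
pH = 3.509 + (+0.051) = 3.56

pH = 3.56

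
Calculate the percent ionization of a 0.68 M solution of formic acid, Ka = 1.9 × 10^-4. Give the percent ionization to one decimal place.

1.7%

HCOOH ⇌ HCOO- + H+; let x = [H+] at equilibrium.
x ≈ √(Ka·C₀) = √(1.9 × 10^-4 × 0.68) = 1.14 × 10^-2 M
Fraction ionized = 1.14 × 10^-2 / 0.68 = 0.0168 → 1.7%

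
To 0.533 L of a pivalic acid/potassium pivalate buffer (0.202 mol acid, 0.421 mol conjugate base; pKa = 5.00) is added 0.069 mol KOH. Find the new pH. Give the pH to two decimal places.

pH = 5.57

OH- converts (CH3)3CCOOH to (CH3)3CCOO-: (CH3)3CCOOH → 0.133 mol, (CH3)3CCOO- → 0.49 mol.
pH = pKa + log([A⁻]/[HA]) = 5.00 + log(0.49/0.133) = 5.00 +0.566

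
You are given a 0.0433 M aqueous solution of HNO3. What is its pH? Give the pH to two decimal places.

pH = 1.36

HNO3 is a strong acid and dissociates completely, so [H+] = 0.0433 M.
pH = -log(0.0433) = 1.36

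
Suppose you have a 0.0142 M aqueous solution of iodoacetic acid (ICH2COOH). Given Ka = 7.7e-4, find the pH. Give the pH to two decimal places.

pH = 2.53

ICH2COOH ⇌ ICH2COO- + H+
From the ICE table, Ka = [H+]²/(0.0142 − [H+]) = 7.7 × 10^-4.
Here C₀/Ka ≈ 18.4, so the small-[H+] approximation fails. Use the quadratic:
[H+] = [−0.00077 + √(0.00077² + 4.37e-05)]/2 = 2.94 × 10^-3 M
pH = −log(2.94 × 10^-3) = 2.53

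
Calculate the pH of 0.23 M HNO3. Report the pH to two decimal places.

pH = 0.64

HNO3 is a strong acid and dissociates completely, so [H+] = 0.23 M.
pH = -log(0.23) = 0.64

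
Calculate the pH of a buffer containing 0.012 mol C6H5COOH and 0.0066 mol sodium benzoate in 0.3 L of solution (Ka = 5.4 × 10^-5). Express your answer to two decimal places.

pH = 4.01

pKa = −log(5.4 × 10^-5) = 4.268
Using pH = pKa + log([base]/[acid]) with [base]/[acid] = 0.0066/0.012:
pH = 4.268 + (-0.260) = 4.01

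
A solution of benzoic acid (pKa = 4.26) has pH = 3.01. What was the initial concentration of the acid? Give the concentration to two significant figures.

C₀ = 1.8 × 10^-2 M

[H+] = 10^(-3.01) = 9.77 × 10^-4 M = x
Ka = 10^(−4.26) = 5.50 × 10^-5
Ka = x²/(C₀ − x) ⇒ C₀ = x + x²/Ka
C₀ = 9.77 × 10^-4 + (9.77 × 10^-4)²/(5.50 × 10^-5) = 1.83 × 10^-2 M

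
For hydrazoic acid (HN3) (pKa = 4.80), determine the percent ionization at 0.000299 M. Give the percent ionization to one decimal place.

20.5%

HN3 ⇌ N3- + H+; let x = [H+] at equilibrium.
Ka = 10^(−4.80) = 1.58 × 10^-5
Ka = x²/(C₀ − x); solving the quadratic gives x = 6.13 × 10^-5 M.
% ionization = x/C₀ × 100% = 6.13 × 10^-5/0.000299 × 100% = 20.5%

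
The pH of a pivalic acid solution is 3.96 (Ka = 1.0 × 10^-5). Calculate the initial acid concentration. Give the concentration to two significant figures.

C₀ = 1.3 × 10^-3 M

[H+] = 10^(-3.96) = 1.10 × 10^-4 M = x
Ka = x²/(C₀ − x) ⇒ C₀ = x + x²/Ka
C₀ = 1.10 × 10^-4 + (1.10 × 10^-4)²/(1.0 × 10^-5) = 1.32 × 10^-3 M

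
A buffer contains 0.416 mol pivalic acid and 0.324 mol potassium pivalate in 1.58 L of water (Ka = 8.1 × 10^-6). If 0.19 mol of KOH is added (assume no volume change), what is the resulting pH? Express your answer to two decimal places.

After neutralization: n((CH3)3CCOOH) = 0.226 mol, n((CH3)3CCOO-) = 0.514 mol.
pKa = −log(8.1 × 10^-6) = 5.092
pH = pKa + log([A⁻]/[HA]) = 5.092 + log(0.514/0.226) = 5.092 +0.357

pH = 5.45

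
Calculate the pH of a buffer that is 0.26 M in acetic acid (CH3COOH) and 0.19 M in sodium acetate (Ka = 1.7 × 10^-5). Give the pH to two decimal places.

pKa = −log(1.7 × 10^-5) = 4.770
Henderson–Hasselbalch: pH = pKa + log([CH3COO-]/[CH3COOH]) = 4.770 + log(0.19/0.26)
pH = 4.770 + (-0.136) = 4.63

pH = 4.63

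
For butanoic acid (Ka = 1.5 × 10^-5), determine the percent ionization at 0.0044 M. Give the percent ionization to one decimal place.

CH3(CH2)2COOH ⇌ CH3(CH2)2COO- + H+; let x = [H+] at equilibrium.
Solve x² + 1.5e-05x − 6.6e-08 = 0 → x = 2.50 × 10^-4 M
% ionization = x/C₀ × 100% = 2.50 × 10^-4/0.0044 × 100% = 5.7%

5.7%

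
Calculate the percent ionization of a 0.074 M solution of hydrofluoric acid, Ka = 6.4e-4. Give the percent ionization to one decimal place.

8.9%

HF ⇌ F- + H+; let x = [H+] at equilibrium.
Solve x² + 0.00064x − 4.74e-05 = 0 → x = 6.57 × 10^-3 M
Fraction ionized = 6.57 × 10^-3 / 0.074 = 0.0888 → 8.9%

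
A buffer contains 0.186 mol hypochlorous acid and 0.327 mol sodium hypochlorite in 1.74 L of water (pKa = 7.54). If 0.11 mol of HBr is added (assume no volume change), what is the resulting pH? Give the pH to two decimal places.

Added H+ converts OCl- to HOCl: HOCl → 0.296 mol, OCl- → 0.217 mol.
pH = pKa + log([A⁻]/[HA]) = 7.54 + log(0.217/0.296) = 7.54 -0.135

pH = 7.41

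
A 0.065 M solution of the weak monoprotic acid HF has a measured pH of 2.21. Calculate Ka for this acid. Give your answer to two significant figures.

[H+] = 10^(-2.21) = 6.17 × 10^-3 M
At equilibrium [HA] = 0.065 − 6.17 × 10^-3 = 5.88 × 10^-2 M
Ka = [H+][A-]/[HA] = (6.17 × 10^-3)² / 5.88 × 10^-2 = 6.5 × 10^-4

Ka = 6.5 × 10^-4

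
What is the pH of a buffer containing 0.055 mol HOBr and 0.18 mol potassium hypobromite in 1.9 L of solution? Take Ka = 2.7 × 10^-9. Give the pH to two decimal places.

pKa = −log(2.7 × 10^-9) = 8.569
Henderson–Hasselbalch: pH = pKa + log([OBr-]/[HOBr]) = 8.569 + log(0.18/0.055)
pH = 8.569 + (+0.515) = 9.08

pH = 9.08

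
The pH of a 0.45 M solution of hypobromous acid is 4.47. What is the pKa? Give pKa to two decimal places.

pKa = 8.59

[H+] = 10^(-4.47) = 3.39 × 10^-5 M
At equilibrium [HA] = 0.45 − 3.39 × 10^-5 = 4.50 × 10^-1 M
Ka = [H+][A-]/[HA] = (3.39 × 10^-5)² / 4.50 × 10^-1 = 2.55 × 10^-9
pKa = -log(2.55 × 10^-9) = 8.59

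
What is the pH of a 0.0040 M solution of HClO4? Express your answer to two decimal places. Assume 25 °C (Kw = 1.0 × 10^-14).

HClO4 is a strong acid and dissociates completely, so [H+] = 0.0040 M.
pH = -log(0.004) = 2.40

pH = 2.40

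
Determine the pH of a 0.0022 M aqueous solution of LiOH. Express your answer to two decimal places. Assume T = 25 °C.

LiOH is a strong base; [OH-] = 0.0022 M.
pOH = -log(0.0022) = 2.66
pH = 14.00 - 2.66 = 11.34

pH = 11.34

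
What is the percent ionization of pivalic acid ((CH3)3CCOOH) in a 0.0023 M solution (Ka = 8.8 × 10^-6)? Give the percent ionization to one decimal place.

(CH3)3CCOOH ⇌ (CH3)3CCOO- + H+; let x = [H+] at equilibrium.
Ka = x²/(C₀ − x); solving the quadratic gives x = 1.38 × 10^-4 M.
Fraction ionized = 1.38 × 10^-4 / 0.0023 = 0.0600 → 6.0%

6.0%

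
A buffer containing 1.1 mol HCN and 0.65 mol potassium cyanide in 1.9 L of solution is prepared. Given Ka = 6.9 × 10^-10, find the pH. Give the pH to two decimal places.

pH = 8.93

pKa = −log(6.9 × 10^-10) = 9.161
Using pH = pKa + log([base]/[acid]) with [base]/[acid] = 0.65/1.1:
pH = 9.161 + (-0.228) = 8.93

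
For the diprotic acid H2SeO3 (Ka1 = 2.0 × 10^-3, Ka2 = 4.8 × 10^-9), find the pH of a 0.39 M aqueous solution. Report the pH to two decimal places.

pH = 1.57

Ka1 ≫ Ka2, so treat the first dissociation as the only significant source of H+.
Ka1 = x²/(0.39 − x) = 2.0 × 10^-3
Solving the quadratic: x = (−Ka1 + √(Ka1² + 4·Ka1·C₀))/2 = 2.69 × 10^-2 M
pH = −log(2.69 × 10^-2) = 1.57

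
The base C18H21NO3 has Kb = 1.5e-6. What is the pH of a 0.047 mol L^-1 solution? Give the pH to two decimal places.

C18H21NO3 + H2O ⇌ C18H22NO3+ + OH-
Let x = [OH-] at equilibrium. Kb = x²/(0.047 − x).
Since Kb ≪ C₀, x ≈ √(Kb·C₀) = 2.66 × 10^-4 M.
pOH = 3.58, so pH = 14.00 − pOH = 10.42

pH = 10.42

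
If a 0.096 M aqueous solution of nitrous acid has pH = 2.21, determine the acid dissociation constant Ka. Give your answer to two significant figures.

Ka = 4.2 × 10^-4

[H+] = 10^(-2.21) = 6.17 × 10^-3 M
At equilibrium [HA] = 0.096 − 6.17 × 10^-3 = 8.98 × 10^-2 M
Ka = [H+][A-]/[HA] = (6.17 × 10^-3)² / 8.98 × 10^-2 = 4.2 × 10^-4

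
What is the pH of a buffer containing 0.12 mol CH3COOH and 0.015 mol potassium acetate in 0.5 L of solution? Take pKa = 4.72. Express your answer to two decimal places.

pH = pKa + log([A⁻]/[HA]) = 4.72 + log(0.015/0.12)
pH = 4.72 + (-0.903) = 3.82

pH = 3.82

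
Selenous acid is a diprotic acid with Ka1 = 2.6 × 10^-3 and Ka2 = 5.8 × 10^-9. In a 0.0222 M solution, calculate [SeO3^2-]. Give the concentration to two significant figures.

First ionization gives [H+] ≈ [HSeO3-] = 6.41 × 10^-3 M.
Second step: Ka2 = [H+][SeO3^2-]/[HSeO3-] ≈ [SeO3^2-] (since [H+] ≈ [HSeO3-]).
So [SeO3^2-] ≈ Ka2.

5.8 × 10^-9 M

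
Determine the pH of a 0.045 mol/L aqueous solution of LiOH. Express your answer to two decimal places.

LiOH is a strong base; [OH-] = 0.045 M.
pOH = -log(0.045) = 1.35
pH = 14.00 - 1.35 = 12.65

pH = 12.65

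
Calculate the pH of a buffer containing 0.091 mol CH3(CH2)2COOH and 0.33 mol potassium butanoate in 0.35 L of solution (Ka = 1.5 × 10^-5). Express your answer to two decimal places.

pH = 5.38

pKa = −log(1.5 × 10^-5) = 4.824
Using pH = pKa + log([base]/[acid]) with [base]/[acid] = 0.33/0.091:
pH = 4.824 + (+0.559) = 5.38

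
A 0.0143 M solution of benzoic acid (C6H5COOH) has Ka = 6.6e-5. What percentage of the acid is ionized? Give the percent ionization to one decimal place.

C6H5COOH ⇌ C6H5COO- + H+; let x = [H+] at equilibrium.
Solve x² + 6.6e-05x − 9.44e-07 = 0 → x = 9.39 × 10^-4 M
% ionization = x/C₀ × 100% = 9.39 × 10^-4/0.0143 × 100% = 6.6%

6.6%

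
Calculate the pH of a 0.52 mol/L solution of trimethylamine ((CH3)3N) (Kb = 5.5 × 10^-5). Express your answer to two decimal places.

pH = 11.73

(CH3)3N + H2O ⇌ (CH3)3NH+ + OH-
From the ICE table, Kb = [OH-]²/(0.52 − [OH-]) = 5.5 × 10^-5.
Assume [OH-] ≪ 0.52: [OH-] ≈ √(5.5 × 10^-5 × 0.52) = 5.35 × 10^-3 M
Check: 1% ionized — well under 5%, approximation valid.
pOH = 2.27, so pH = 14.00 − pOH = 11.73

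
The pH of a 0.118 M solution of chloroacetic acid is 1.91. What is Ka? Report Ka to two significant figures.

Ka = 1.4 × 10^-3

[H+] = 10^(-1.91) = 1.23 × 10^-2 M
At equilibrium [HA] = 0.118 − 1.23 × 10^-2 = 1.06 × 10^-1 M
Ka = [H+][A-]/[HA] = (1.23 × 10^-2)² / 1.06 × 10^-1 = 1.4 × 10^-3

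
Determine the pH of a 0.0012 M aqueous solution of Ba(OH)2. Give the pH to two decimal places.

pH = 11.38

Ba(OH)2 is a strong base (each formula unit releases 2 OH-); [OH-] = 0.0024 M.
pOH = -log(0.0024) = 2.62
pH = 14.00 - 2.62 = 11.38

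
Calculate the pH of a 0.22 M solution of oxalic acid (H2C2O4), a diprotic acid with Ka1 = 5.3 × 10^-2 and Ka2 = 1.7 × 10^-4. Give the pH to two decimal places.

Since Ka1 ≫ Ka2, the first ionization dominates [H+].
Ka1 = x²/(0.22 − x) = 5.3 × 10^-2
Solving the quadratic: x = (−Ka1 + √(Ka1² + 4·Ka1·C₀))/2 = 8.47 × 10^-2 M
pH = −log(8.47 × 10^-2) = 1.07

pH = 1.07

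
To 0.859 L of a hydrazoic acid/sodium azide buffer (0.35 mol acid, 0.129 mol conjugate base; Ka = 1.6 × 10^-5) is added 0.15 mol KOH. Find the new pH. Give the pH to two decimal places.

pH = 4.94

OH- converts HN3 to N3-: HN3 → 0.2 mol, N3- → 0.279 mol.
pKa = −log(1.6 × 10^-5) = 4.796
pH = pKa + log([A⁻]/[HA]) = 4.796 + log(0.279/0.2) = 4.796 +0.145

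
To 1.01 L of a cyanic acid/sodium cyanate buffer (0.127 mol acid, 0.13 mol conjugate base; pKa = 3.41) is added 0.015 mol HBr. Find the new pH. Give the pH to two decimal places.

After neutralization: n(HOCN) = 0.142 mol, n(OCN-) = 0.115 mol.
Henderson–Hasselbalch with mole ratio 0.115/0.142: pH = 3.41 + (-0.092)

pH = 3.32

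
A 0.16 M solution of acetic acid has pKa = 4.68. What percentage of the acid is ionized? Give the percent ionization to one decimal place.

1.1%

CH3COOH ⇌ CH3COO- + H+; let x = [H+] at equilibrium.
Ka = 10^(−4.68) = 2.09 × 10^-5
x ≈ √(Ka·C₀) = √(2.09 × 10^-5 × 0.16) = 1.83 × 10^-3 M
% ionization = x/C₀ × 100% = 1.83 × 10^-3/0.16 × 100% = 1.1%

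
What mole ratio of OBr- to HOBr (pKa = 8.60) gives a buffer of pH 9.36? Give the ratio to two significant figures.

pH = pKa + log(r) ⇒ log(r) = 9.36 − 8.60 = +0.76
r = [OBr-]/[HOBr] = 10^(+0.76) = 5.75

ratio = 5.8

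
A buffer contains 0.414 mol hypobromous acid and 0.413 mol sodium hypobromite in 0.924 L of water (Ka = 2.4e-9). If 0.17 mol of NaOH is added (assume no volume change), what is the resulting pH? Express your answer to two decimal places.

pH = 9.00

After neutralization: n(HOBr) = 0.244 mol, n(OBr-) = 0.583 mol.
pKa = −log(2.4 × 10^-9) = 8.620
pH = pKa + log([A⁻]/[HA]) = 8.620 + log(0.583/0.244) = 8.620 +0.378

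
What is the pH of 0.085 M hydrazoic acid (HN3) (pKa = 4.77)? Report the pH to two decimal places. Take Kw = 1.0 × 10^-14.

pH = 2.92

HN3 ⇌ N3- + H+
Ka = 10^(−4.77) = 1.70 × 10^-5
Ka = x²/(0.085 − x) = 1.70 × 10^-5
Assume x ≪ 0.085: x ≈ √(1.70 × 10^-5 × 0.085) = 1.20 × 10^-3 M
pH = −log[H+] = −log(1.20 × 10^-3) = 2.92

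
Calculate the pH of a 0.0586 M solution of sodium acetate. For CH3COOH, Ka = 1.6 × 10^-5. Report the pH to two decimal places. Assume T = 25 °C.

CH3COO- is the conjugate base of the weak acid CH3COOH.
Kb = Kw/Ka = 1.0×10^-14 / 1.6 × 10^-5 = 6.25 × 10^-10
Kb = [OH-]²/(0.0586 − [OH-]) = 6.25 × 10^-10
Since Kb ≪ C₀, [OH-] ≈ √(Kb·C₀) = 6.05 × 10^-6 M.
pOH = 5.22, so pH = 14.00 − pOH = 8.78

pH = 8.78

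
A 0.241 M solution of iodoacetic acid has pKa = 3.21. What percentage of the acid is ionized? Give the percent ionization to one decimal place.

ICH2COOH ⇌ ICH2COO- + H+; let x = [H+] at equilibrium.
Ka = 10^(−3.21) = 6.17 × 10^-4
Ka = x²/(C₀ − x); solving the quadratic gives x = 1.19 × 10^-2 M.
Fraction ionized = 1.19 × 10^-2 / 0.241 = 0.0494 → 4.9%

4.9%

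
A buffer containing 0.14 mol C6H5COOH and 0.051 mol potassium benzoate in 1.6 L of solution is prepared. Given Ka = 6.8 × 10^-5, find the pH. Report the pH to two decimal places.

pH = 3.73

pKa = −log(6.8 × 10^-5) = 4.167
Using pH = pKa + log([base]/[acid]) with [base]/[acid] = 0.051/0.14:
pH = 4.167 + (-0.439) = 3.73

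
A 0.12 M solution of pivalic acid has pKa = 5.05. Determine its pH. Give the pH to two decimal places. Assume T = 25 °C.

(CH3)3CCOOH ⇌ (CH3)3CCOO- + H+
Ka = 10^(−5.05) = 8.91 × 10^-6
Let x = [H+] at equilibrium. Ka = x²/(0.12 − x).
Since Ka ≪ C₀, x ≈ √(Ka·C₀) = 1.03 × 10^-3 M.
(x/C₀ = 0.86% < 5%, so the approximation holds.)
pH = −log[H+] = −log(1.03 × 10^-3) = 2.99

pH = 2.99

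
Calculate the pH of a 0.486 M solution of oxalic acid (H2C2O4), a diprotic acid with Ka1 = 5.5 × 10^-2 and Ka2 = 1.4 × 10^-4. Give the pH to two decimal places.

Since Ka1 ≫ Ka2, the first ionization dominates [H+].
Ka1 = x²/(0.486 − x) = 5.5 × 10^-2
Solving the quadratic: x = (−Ka1 + √(Ka1² + 4·Ka1·C₀))/2 = 1.38 × 10^-1 M
pH = −log(1.38 × 10^-1) = 0.86

pH = 0.86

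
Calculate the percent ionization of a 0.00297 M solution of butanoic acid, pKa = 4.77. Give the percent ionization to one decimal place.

CH3(CH2)2COOH ⇌ CH3(CH2)2COO- + H+; let x = [H+] at equilibrium.
Ka = 10^(−4.77) = 1.70 × 10^-5
Ka = x²/(C₀ − x); solving the quadratic gives x = 2.16 × 10^-4 M.
Fraction ionized = 2.16 × 10^-4 / 0.00297 = 0.0727 → 7.3%

7.3%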